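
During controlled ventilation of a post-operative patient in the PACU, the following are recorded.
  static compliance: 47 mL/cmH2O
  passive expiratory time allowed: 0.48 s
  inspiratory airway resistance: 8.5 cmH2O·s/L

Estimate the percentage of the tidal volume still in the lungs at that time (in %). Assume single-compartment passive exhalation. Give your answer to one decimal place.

30.1

τ = R × C = 8.5 × 47 mL/cmH2O = 8.5 × 0.047 L/cmH2O = 0.3995 s.
Passive exhalation: V(t)/V₀ = e^(−t/τ) = e^(−0.48/0.3995) = 0.3007.
Fraction remaining = 0.3007 → 30.07%.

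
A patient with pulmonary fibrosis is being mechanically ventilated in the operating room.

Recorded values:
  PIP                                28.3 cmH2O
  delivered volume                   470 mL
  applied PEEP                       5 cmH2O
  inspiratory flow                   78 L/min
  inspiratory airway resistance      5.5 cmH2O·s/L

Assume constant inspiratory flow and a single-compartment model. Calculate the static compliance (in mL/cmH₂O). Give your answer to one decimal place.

29.1

Flow: 78 L/min ÷ 60 = 1.3 L/s.
Equation of motion (constant flow): PIP = Vt/C + R·V̇ + PEEP.
Vt/C = PIP − R·V̇ − PEEP = 28.3 − 5.5×1.3 − 5 = 28.3 − 7.15 − 5 = 16.15 cmH2O.
C = Vt / 16.15 = 470 / 16.15 = 29.102 mL/cmH2O.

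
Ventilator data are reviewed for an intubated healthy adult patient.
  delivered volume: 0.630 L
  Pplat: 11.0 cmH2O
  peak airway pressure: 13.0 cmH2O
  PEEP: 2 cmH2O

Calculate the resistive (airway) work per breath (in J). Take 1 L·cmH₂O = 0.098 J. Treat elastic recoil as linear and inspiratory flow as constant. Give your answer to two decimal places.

0.12

With constant inspiratory flow the resistive pressure is constant at PIP − Pplat = 13.0 − 11.0 = 2.0 cmH2O, so resistive work = 2.0 × 0.630 = 1.26 L·cmH2O.
× 0.098 J/(L·cmH2O) → 0.1235 J.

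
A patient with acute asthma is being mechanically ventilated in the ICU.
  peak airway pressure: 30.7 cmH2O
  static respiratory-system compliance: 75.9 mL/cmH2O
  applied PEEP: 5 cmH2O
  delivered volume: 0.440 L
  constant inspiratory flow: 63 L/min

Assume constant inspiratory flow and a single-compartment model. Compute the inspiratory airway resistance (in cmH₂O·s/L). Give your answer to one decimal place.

19.0

Flow: 63 L/min ÷ 60 = 1.05 L/s.
Equation of motion (constant flow): PIP = Vt/C + R·V̇ + PEEP.
R·V̇ = PIP − Vt/C − PEEP = 30.7 − 440/75.9 − 5 = 30.7 − 5.797 − 5 = 19.903 cmH2O.
R = 19.903 / 1.05 = 18.955 cmH2O·s/L.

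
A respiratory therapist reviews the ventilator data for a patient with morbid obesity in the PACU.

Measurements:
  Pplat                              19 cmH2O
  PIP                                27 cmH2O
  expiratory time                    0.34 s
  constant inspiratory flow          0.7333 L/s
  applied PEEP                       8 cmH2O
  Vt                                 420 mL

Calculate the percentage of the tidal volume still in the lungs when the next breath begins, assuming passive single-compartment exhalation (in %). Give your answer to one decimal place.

R = (PIP − Pplat)/V̇ = (27 − 19) / 0.7333 = 8.0/0.7333 = 10.91 cmH2O·s/L.
C = Vt/(Pplat − PEEP) = 420.0 / (19 − 8) = 420.0/11.0 = 38.182 mL/cmH2O.
τ = R × C = 10.91 × 0.03818 L/cmH2O = 0.4165 s.
Fraction remaining at end-expiration = e^(−Te/τ) = e^(−0.34/0.4165) = 0.4421 → 44.21%.

44.2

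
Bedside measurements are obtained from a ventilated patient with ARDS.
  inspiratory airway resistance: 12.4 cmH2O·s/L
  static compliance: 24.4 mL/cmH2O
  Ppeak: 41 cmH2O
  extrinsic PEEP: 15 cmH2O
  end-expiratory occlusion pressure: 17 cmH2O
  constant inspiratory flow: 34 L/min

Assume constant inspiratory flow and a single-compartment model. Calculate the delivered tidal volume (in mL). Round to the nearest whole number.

414

Flow: 34 L/min ÷ 60 = 0.5667 L/s.
Total PEEP = 17 cmH2O (set 15 + intrinsic 2); this is the baseline alveolar pressure.
Equation of motion (constant flow): PIP = Vt/C + R·V̇ + PEEP.
Vt/C = PIP − R·V̇ − PEEP = 41 − 7.027 − 17 = 16.973 cmH2O.
Vt = C × 16.973 = 24.4 × 16.973 = 414.14 mL.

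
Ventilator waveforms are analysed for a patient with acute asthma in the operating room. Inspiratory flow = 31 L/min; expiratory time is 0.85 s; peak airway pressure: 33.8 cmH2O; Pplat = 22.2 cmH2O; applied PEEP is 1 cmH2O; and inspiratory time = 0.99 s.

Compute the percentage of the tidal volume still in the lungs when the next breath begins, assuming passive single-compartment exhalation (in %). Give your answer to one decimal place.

Flow: 31 L/min ÷ 60 = 0.5167 L/s.
Vt = flow × Ti = 0.5167 L/s × 0.99 s × 1000 mL/L = 511.53 mL.
R = (PIP − Pplat)/V̇ = (33.8 − 22.2) / 0.5167 = 11.6/0.5167 = 22.45 cmH2O·s/L.
C = Vt/(Pplat − PEEP) = 511.53 / (22.2 − 1) = 511.53/21.2 = 24.129 mL/cmH2O.
τ = R × C = 22.45 × 0.02413 L/cmH2O = 0.5417 s.
Fraction remaining at end-expiration = e^(−Te/τ) = e^(−0.85/0.5417) = 0.2082 → 20.82%.

20.8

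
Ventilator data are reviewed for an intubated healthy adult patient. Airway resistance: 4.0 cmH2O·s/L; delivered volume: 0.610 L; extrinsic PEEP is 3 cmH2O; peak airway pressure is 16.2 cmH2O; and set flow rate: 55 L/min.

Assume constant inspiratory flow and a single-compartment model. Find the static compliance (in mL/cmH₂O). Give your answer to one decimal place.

64.0

Flow: 55 L/min ÷ 60 = 0.9167 L/s.
Equation of motion (constant flow): PIP = Vt/C + R·V̇ + PEEP.
Vt/C = PIP − R·V̇ − PEEP = 16.2 − 4.0×0.9167 − 3 = 16.2 − 3.667 − 3 = 9.533 cmH2O.
C = Vt / 9.533 = 610 / 9.533 = 63.988 mL/cmH2O.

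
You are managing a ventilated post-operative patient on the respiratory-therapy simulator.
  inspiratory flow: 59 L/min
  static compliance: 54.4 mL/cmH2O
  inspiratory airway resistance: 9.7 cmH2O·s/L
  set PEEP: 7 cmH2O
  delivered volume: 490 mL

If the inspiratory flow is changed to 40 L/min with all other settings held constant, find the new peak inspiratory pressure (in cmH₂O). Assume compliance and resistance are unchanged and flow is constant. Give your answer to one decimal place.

22.5

Flow: 59 L/min ÷ 60 = 0.9833 L/s.
New flow: 40 L/min ÷ 60 = 0.6667 L/s.
PIP = Vt/C + R·V̇ + PEEP (constant-flow equation of motion).
Only the resistive term changes: ΔPIP = R × ΔV̇ = 9.7 × (0.6667 − 0.9833) = 9.7 × -0.3166 = -3.071 cmH2O.
Original PIP = 490/54.4 + 9.7×0.9833 + 7 = 25.545 cmH2O; new PIP = 25.545 + (-3.071) = 22.474 cmH2O.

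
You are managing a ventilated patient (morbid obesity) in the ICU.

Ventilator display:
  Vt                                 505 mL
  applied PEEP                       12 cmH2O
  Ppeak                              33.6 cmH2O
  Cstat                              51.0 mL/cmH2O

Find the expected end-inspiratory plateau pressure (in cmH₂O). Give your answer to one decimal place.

21.9

Pplat = PEEP + Vt / Cstat = 12 + 505 / 51.0 = 12 + 9.902 = 21.902 cmH2O.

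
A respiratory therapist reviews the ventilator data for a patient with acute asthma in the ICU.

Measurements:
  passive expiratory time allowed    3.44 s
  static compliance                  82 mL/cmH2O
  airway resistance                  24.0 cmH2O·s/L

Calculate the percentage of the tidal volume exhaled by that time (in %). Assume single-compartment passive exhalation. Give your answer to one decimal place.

τ = R × C = 24.0 × 82 mL/cmH2O = 24.0 × 0.082 L/cmH2O = 1.968 s.
Passive exhalation: V(t)/V₀ = e^(−t/τ) = e^(−3.44/1.968) = 0.1741.
Fraction exhaled = 1 − 0.1741 = 0.8259 → 82.59%.

82.6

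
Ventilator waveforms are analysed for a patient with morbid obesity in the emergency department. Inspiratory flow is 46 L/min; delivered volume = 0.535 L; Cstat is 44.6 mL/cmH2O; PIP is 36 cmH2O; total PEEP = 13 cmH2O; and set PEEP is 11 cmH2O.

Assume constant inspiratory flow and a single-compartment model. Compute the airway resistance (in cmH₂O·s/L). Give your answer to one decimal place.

Flow: 46 L/min ÷ 60 = 0.7667 L/s.
Total PEEP = 13 cmH2O (set 11 + intrinsic 2); this is the baseline alveolar pressure.
Equation of motion (constant flow): PIP = Vt/C + R·V̇ + PEEP.
R·V̇ = PIP − Vt/C − PEEP = 36 − 535/44.6 − 13 = 36 − 11.996 − 13 = 11.004 cmH2O.
R = 11.004 / 0.7667 = 14.352 cmH2O·s/L.

14.4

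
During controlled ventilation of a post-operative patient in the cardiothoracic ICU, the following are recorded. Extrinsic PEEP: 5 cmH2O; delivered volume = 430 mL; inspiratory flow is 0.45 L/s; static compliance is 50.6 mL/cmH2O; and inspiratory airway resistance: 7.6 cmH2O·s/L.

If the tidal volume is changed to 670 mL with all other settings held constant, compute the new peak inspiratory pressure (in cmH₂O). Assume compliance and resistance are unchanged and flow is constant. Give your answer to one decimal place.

21.7

PIP = Vt/C + R·V̇ + PEEP (constant-flow equation of motion).
Only the elastic term changes: ΔPIP = ΔVt / C = (670 − 430) / 50.6 = 4.743 cmH2O.
Original PIP = 430/50.6 + 7.6×0.45 + 5 = 16.918 cmH2O; new PIP = 16.918 + (4.743) = 21.661 cmH2O.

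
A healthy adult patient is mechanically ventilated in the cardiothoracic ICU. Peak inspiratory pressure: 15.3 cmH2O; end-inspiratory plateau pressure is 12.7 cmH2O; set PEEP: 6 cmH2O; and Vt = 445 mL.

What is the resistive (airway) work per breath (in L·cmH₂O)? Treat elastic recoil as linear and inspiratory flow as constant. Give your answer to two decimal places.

With constant inspiratory flow the resistive pressure is constant at PIP − Pplat = 15.3 − 12.7 = 2.6 cmH2O, so resistive work = 2.6 × 0.445 = 1.157 L·cmH2O.

1.16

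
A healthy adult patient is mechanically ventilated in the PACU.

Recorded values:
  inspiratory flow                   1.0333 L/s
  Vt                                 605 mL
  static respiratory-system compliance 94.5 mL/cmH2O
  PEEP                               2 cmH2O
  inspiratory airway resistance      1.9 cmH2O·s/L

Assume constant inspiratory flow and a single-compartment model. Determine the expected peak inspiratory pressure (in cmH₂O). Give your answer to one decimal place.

Equation of motion (constant flow): PIP = Vt/C + R·V̇ + PEEP.
PIP = 605/94.5 + 1.9×1.0333 + 2 = 6.402 + 1.963 + 2 = 10.365 cmH2O.

10.4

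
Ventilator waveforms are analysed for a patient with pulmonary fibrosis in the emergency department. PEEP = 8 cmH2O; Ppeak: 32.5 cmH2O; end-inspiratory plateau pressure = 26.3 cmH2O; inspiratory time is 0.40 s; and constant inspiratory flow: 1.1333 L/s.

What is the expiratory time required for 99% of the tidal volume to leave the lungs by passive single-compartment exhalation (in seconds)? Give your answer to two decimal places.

0.62

Vt = flow × Ti = 1.1333 L/s × 0.40 s × 1000 mL/L = 453.32 mL.
R = (PIP − Pplat)/V̇ = (32.5 − 26.3) / 1.1333 = 6.2/1.1333 = 5.471 cmH2O·s/L.
C = Vt/(Pplat − PEEP) = 453.32 / (26.3 − 8) = 453.32/18.3 = 24.772 mL/cmH2O.
τ = R × C = 5.471 × 0.02477 L/cmH2O = 0.1355 s.
t = −τ·ln(1 − 0.99) = −0.1355·ln(0.01) = 0.624 s.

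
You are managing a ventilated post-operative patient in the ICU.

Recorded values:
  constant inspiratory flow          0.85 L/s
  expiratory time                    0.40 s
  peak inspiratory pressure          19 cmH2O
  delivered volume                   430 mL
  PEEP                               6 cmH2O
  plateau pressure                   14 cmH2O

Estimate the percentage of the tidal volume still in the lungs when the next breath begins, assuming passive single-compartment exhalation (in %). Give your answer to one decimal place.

28.2

R = (PIP − Pplat)/V̇ = (19 − 14) / 0.85 = 5.0/0.85 = 5.882 cmH2O·s/L.
C = Vt/(Pplat − PEEP) = 430.0 / (14 − 6) = 430.0/8.0 = 53.75 mL/cmH2O.
τ = R × C = 5.882 × 0.05375 L/cmH2O = 0.3162 s.
Fraction remaining at end-expiration = e^(−Te/τ) = e^(−0.40/0.3162) = 0.2822 → 28.22%.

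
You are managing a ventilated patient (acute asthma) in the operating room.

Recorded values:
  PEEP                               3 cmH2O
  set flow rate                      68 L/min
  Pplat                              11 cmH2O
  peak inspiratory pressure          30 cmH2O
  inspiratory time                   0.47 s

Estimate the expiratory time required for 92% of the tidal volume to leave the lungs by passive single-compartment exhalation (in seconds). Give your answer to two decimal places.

2.82

Flow: 68 L/min ÷ 60 = 1.1333 L/s.
Vt = flow × Ti = 1.1333 L/s × 0.47 s × 1000 mL/L = 532.65 mL.
R = (PIP − Pplat)/V̇ = (30 − 11) / 1.1333 = 19.0/1.1333 = 16.765 cmH2O·s/L.
C = Vt/(Pplat − PEEP) = 532.65 / (11 − 3) = 532.65/8.0 = 66.581 mL/cmH2O.
τ = R × C = 16.765 × 0.06658 L/cmH2O = 1.116 s.
t = −τ·ln(1 − 0.92) = −1.116·ln(0.08) = 2.819 s.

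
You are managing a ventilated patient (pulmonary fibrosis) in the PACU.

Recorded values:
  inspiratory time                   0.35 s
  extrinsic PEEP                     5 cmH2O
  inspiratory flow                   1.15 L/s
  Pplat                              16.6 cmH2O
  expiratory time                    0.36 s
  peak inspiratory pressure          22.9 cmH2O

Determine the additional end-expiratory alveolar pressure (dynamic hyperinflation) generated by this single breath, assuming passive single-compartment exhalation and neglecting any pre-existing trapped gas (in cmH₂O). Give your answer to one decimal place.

Vt = flow × Ti = 1.15 L/s × 0.35 s × 1000 mL/L = 402.5 mL.
R = (PIP − Pplat)/V̇ = (22.9 − 16.6) / 1.15 = 6.3/1.15 = 5.478 cmH2O·s/L.
C = Vt/(Pplat − PEEP) = 402.5 / (16.6 − 5) = 402.5/11.6 = 34.698 mL/cmH2O.
τ = R × C = 5.478 × 0.0347 L/cmH2O = 0.1901 s.
Fraction remaining = e^(−Te/τ) = e^(−0.36/0.1901) = 0.1505; trapped volume = 402.5 × 0.1505 = 60.576 mL.
Additional alveolar pressure from trapping ≈ V_trapped / C = 60.576 / 34.698 = 1.746 cmH2O.

1.7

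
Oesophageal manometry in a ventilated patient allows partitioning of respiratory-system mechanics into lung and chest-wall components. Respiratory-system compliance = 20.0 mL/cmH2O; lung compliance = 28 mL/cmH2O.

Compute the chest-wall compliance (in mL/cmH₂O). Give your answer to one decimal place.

1/Ccw = 1/Crs − 1/CL.
1/Ccw = 1/20.0 − 1/28 = 0.01429.
Ccw = 69.979 mL/cmH2O.

70.0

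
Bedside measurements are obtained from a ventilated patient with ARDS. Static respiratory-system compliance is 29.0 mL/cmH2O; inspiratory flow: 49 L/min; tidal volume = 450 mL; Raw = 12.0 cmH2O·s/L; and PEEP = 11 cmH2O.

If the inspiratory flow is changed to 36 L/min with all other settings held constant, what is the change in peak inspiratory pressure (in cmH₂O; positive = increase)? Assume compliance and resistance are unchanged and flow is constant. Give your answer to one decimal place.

-2.6

Flow: 49 L/min ÷ 60 = 0.8167 L/s.
New flow: 36 L/min ÷ 60 = 0.6 L/s.
PIP = Vt/C + R·V̇ + PEEP (constant-flow equation of motion).
Only the resistive term changes: ΔPIP = R × ΔV̇ = 12.0 × (0.6 − 0.8167) = 12.0 × -0.2167 = -2.6 cmH2O.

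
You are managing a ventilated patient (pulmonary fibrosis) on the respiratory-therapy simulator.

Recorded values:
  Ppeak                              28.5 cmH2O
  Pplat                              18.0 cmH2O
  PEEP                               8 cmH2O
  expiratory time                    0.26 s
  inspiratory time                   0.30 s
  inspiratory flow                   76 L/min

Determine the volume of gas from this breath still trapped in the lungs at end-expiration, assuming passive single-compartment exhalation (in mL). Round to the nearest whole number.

Flow: 76 L/min ÷ 60 = 1.2667 L/s.
Vt = flow × Ti = 1.2667 L/s × 0.30 s × 1000 mL/L = 380.01 mL.
R = (PIP − Pplat)/V̇ = (28.5 − 18.0) / 1.2667 = 10.5/1.2667 = 8.289 cmH2O·s/L.
C = Vt/(Pplat − PEEP) = 380.01 / (18.0 − 8) = 380.01/10.0 = 38.001 mL/cmH2O.
τ = R × C = 8.289 × 0.038 L/cmH2O = 0.315 s.
Fraction remaining = e^(−Te/τ) = e^(−0.26/0.315) = 0.4381.
Trapped volume = 380.01 × 0.4381 = 166.48 mL.

166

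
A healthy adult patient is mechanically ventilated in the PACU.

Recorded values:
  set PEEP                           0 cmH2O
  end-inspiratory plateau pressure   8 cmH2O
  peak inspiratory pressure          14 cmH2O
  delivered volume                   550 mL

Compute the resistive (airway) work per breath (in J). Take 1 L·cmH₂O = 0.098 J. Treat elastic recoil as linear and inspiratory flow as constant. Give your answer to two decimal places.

0.32

With constant inspiratory flow the resistive pressure is constant at PIP − Pplat = 14 − 8 = 6.0 cmH2O, so resistive work = 6.0 × 0.550 = 3.3 L·cmH2O.
× 0.098 J/(L·cmH2O) → 0.3234 J.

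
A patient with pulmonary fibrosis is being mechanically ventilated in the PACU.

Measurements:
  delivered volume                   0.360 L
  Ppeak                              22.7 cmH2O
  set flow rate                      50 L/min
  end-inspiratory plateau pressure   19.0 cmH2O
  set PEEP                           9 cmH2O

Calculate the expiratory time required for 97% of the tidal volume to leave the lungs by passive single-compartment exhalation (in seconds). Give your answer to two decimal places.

0.56

Flow: 50 L/min ÷ 60 = 0.8333 L/s.
R = (PIP − Pplat)/V̇ = (22.7 − 19.0) / 0.8333 = 3.7/0.8333 = 4.44 cmH2O·s/L.
C = Vt/(Pplat − PEEP) = 360.0 / (19.0 − 9) = 360.0/10.0 = 36.0 mL/cmH2O.
τ = R × C = 4.44 × 0.036 L/cmH2O = 0.1598 s.
t = −τ·ln(1 − 0.97) = −0.1598·ln(0.03) = 0.5603 s.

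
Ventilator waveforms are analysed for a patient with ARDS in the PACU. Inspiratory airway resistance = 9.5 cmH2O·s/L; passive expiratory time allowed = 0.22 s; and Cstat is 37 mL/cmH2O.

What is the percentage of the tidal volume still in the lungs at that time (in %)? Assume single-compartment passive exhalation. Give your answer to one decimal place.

53.5

τ = R × C = 9.5 × 37 mL/cmH2O = 9.5 × 0.037 L/cmH2O = 0.3515 s.
Passive exhalation: V(t)/V₀ = e^(−t/τ) = e^(−0.22/0.3515) = 0.5348.
Fraction remaining = 0.5348 → 53.48%.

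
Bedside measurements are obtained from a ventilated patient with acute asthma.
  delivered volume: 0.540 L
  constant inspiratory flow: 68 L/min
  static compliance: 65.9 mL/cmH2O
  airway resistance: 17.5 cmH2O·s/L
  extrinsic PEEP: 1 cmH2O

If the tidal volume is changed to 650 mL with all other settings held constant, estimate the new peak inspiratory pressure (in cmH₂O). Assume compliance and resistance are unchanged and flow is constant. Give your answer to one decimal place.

30.7

Flow: 68 L/min ÷ 60 = 1.1333 L/s.
PIP = Vt/C + R·V̇ + PEEP (constant-flow equation of motion).
Only the elastic term changes: ΔPIP = ΔVt / C = (650 − 540) / 65.9 = 1.669 cmH2O.
Original PIP = 540/65.9 + 17.5×1.1333 + 1 = 29.027 cmH2O; new PIP = 29.027 + (1.669) = 30.696 cmH2O.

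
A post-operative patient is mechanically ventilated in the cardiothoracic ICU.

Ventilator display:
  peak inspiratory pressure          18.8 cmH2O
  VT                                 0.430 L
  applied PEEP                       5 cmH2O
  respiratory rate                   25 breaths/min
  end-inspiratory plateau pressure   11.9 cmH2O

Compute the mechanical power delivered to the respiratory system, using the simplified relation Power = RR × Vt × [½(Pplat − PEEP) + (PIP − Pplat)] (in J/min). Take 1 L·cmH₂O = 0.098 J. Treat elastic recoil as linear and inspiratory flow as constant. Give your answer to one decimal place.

Per-breath work = Vt × [½(Pplat−PEEP) + (PIP−Pplat)] = 0.430 × [0.5×6.9 + 6.9] = 0.430 × 10.35 = 4.451 L·cmH2O.
Power = 25 × 4.451 = 111.28 L·cmH2O/min.
× 0.098 J/(L·cmH2O) → 10.905 J/min.

10.9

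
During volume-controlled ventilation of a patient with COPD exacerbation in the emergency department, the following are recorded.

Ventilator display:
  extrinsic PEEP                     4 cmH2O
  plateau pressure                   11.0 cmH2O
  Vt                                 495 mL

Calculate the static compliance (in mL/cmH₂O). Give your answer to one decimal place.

Cstat = Vt / (Pplat − PEEP) = 495 / (11.0 − 4) = 495 / 7.0 = 70.714 mL/cmH2O.

70.7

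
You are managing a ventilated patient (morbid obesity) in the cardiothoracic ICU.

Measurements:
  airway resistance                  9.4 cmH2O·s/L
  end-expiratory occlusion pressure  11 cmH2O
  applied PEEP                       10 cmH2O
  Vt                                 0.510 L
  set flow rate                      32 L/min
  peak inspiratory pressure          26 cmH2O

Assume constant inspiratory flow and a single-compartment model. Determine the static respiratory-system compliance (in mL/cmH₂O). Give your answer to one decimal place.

51.1

Flow: 32 L/min ÷ 60 = 0.5333 L/s.
Total PEEP = 11 cmH2O (set 10 + intrinsic 1); this is the baseline alveolar pressure.
Equation of motion (constant flow): PIP = Vt/C + R·V̇ + PEEP.
Vt/C = PIP − R·V̇ − PEEP = 26 − 9.4×0.5333 − 11 = 26 − 5.013 − 11 = 9.987 cmH2O.
C = Vt / 9.987 = 510 / 9.987 = 51.066 mL/cmH2O.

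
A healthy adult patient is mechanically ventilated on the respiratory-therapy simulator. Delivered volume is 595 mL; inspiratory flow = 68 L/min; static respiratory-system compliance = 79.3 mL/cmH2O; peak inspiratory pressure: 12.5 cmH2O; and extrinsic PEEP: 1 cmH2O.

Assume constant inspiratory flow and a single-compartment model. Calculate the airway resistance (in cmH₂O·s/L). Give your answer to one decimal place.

Flow: 68 L/min ÷ 60 = 1.1333 L/s.
Equation of motion (constant flow): PIP = Vt/C + R·V̇ + PEEP.
R·V̇ = PIP − Vt/C − PEEP = 12.5 − 595/79.3 − 1 = 12.5 − 7.503 − 1 = 3.997 cmH2O.
R = 3.997 / 1.1333 = 3.527 cmH2O·s/L.

3.5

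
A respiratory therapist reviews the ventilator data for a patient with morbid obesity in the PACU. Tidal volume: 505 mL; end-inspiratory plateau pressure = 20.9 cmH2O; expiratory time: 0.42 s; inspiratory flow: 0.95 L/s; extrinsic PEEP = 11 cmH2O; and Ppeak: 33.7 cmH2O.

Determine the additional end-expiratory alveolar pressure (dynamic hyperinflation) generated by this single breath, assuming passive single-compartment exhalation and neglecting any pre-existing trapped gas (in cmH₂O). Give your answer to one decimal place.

R = (PIP − Pplat)/V̇ = (33.7 − 20.9) / 0.95 = 12.8/0.95 = 13.474 cmH2O·s/L.
C = Vt/(Pplat − PEEP) = 505.0 / (20.9 − 11) = 505.0/9.9 = 51.01 mL/cmH2O.
τ = R × C = 13.474 × 0.05101 L/cmH2O = 0.6873 s.
Fraction remaining = e^(−Te/τ) = e^(−0.42/0.6873) = 0.5428; trapped volume = 505.0 × 0.5428 = 274.11 mL.
Additional alveolar pressure from trapping ≈ V_trapped / C = 274.11 / 51.01 = 5.374 cmH2O.

5.4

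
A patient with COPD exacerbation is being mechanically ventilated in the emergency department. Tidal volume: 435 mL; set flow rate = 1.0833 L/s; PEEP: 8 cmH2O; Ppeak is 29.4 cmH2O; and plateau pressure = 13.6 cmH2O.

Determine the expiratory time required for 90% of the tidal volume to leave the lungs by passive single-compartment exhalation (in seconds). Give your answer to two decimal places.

R = (PIP − Pplat)/V̇ = (29.4 − 13.6) / 1.0833 = 15.8/1.0833 = 14.585 cmH2O·s/L.
C = Vt/(Pplat − PEEP) = 435.0 / (13.6 − 8) = 435.0/5.6 = 77.679 mL/cmH2O.
τ = R × C = 14.585 × 0.07768 L/cmH2O = 1.133 s.
t = −τ·ln(1 − 0.90) = −1.133·ln(0.1) = 2.609 s.

2.61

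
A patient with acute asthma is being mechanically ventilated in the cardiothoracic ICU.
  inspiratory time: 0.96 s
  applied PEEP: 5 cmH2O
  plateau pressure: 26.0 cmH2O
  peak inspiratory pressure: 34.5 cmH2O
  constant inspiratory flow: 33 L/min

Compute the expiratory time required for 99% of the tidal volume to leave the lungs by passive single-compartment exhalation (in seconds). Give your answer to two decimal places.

Flow: 33 L/min ÷ 60 = 0.55 L/s.
Vt = flow × Ti = 0.55 L/s × 0.96 s × 1000 mL/L = 528.0 mL.
R = (PIP − Pplat)/V̇ = (34.5 − 26.0) / 0.55 = 8.5/0.55 = 15.455 cmH2O·s/L.
C = Vt/(Pplat − PEEP) = 528.0 / (26.0 − 5) = 528.0/21.0 = 25.143 mL/cmH2O.
τ = R × C = 15.455 × 0.02514 L/cmH2O = 0.3885 s.
t = −τ·ln(1 − 0.99) = −0.3885·ln(0.01) = 1.789 s.

1.79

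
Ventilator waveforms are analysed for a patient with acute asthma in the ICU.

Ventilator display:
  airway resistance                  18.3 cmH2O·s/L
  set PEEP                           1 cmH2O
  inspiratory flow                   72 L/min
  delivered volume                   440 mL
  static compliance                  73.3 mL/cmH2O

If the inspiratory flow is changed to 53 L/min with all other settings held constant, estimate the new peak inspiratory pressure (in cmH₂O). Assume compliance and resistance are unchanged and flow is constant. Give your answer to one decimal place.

Flow: 72 L/min ÷ 60 = 1.2 L/s.
New flow: 53 L/min ÷ 60 = 0.8833 L/s.
PIP = Vt/C + R·V̇ + PEEP (constant-flow equation of motion).
Only the resistive term changes: ΔPIP = R × ΔV̇ = 18.3 × (0.8833 − 1.2) = 18.3 × -0.3167 = -5.796 cmH2O.
Original PIP = 440/73.3 + 18.3×1.2 + 1 = 28.963 cmH2O; new PIP = 28.963 + (-5.796) = 23.167 cmH2O.

23.2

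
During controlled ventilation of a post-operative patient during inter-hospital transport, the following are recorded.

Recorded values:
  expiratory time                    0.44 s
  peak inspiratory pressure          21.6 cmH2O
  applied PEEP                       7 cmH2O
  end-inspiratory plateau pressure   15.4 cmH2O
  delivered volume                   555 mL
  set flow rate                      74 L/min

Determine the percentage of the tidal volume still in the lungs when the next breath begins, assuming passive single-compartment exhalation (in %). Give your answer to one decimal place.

26.6

Flow: 74 L/min ÷ 60 = 1.2333 L/s.
R = (PIP − Pplat)/V̇ = (21.6 − 15.4) / 1.2333 = 6.2/1.2333 = 5.027 cmH2O·s/L.
C = Vt/(Pplat − PEEP) = 555.0 / (15.4 − 7) = 555.0/8.4 = 66.071 mL/cmH2O.
τ = R × C = 5.027 × 0.06607 L/cmH2O = 0.3321 s.
Fraction remaining at end-expiration = e^(−Te/τ) = e^(−0.44/0.3321) = 0.2658 → 26.58%.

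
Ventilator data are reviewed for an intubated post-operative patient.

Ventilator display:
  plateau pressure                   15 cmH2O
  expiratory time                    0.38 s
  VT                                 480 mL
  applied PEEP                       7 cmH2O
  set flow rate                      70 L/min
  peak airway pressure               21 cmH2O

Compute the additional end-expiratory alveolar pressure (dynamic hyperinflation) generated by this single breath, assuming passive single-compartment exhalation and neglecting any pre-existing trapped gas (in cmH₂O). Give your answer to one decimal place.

2.3

Flow: 70 L/min ÷ 60 = 1.1667 L/s.
R = (PIP − Pplat)/V̇ = (21 − 15) / 1.1667 = 6.0/1.1667 = 5.143 cmH2O·s/L.
C = Vt/(Pplat − PEEP) = 480.0 / (15 − 7) = 480.0/8.0 = 60.0 mL/cmH2O.
τ = R × C = 5.143 × 0.06 L/cmH2O = 0.3086 s.
Fraction remaining = e^(−Te/τ) = e^(−0.38/0.3086) = 0.2919; trapped volume = 480.0 × 0.2919 = 140.11 mL.
Additional alveolar pressure from trapping ≈ V_trapped / C = 140.11 / 60.0 = 2.335 cmH2O.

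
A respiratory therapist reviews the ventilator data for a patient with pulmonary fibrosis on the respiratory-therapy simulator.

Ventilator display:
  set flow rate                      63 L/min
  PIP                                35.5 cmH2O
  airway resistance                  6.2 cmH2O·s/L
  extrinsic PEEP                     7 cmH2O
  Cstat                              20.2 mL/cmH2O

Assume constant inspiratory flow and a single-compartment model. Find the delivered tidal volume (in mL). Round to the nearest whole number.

Flow: 63 L/min ÷ 60 = 1.05 L/s.
Equation of motion (constant flow): PIP = Vt/C + R·V̇ + PEEP.
Vt/C = PIP − R·V̇ − PEEP = 35.5 − 6.51 − 7 = 21.99 cmH2O.
Vt = C × 21.99 = 20.2 × 21.99 = 444.2 mL.

444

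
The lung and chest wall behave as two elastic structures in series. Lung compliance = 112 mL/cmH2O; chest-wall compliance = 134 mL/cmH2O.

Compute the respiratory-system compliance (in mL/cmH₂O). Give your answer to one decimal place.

Lung and chest wall are elastances in series: 1/Crs = 1/CL + 1/Ccw.
1/Crs = 1/112 + 1/134 = 0.01639.
Crs = 61.013 mL/cmH2O.

61.0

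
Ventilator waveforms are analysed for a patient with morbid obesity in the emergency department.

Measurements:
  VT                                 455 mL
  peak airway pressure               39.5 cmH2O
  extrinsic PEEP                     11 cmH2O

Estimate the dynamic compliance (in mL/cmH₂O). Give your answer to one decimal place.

16.0

Dynamic compliance = Vt / (PIP − PEEP) = 455 / (39.5 − 11) = 455 / 28.5 = 15.965 mL/cmH2O.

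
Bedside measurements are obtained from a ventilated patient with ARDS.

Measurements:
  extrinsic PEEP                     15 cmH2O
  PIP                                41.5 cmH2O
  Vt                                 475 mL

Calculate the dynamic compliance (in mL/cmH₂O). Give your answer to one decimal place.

Dynamic compliance = Vt / (PIP − PEEP) = 475 / (41.5 − 15) = 475 / 26.5 = 17.925 mL/cmH2O.

17.9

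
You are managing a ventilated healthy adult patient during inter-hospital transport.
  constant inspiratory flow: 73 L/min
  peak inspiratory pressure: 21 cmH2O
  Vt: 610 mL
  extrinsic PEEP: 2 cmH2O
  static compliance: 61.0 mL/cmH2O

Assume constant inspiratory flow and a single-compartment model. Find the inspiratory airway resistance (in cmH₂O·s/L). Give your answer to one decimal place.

7.4

Flow: 73 L/min ÷ 60 = 1.2167 L/s.
Equation of motion (constant flow): PIP = Vt/C + R·V̇ + PEEP.
R·V̇ = PIP − Vt/C − PEEP = 21 − 610/61.0 − 2 = 21 − 10.0 − 2 = 9.0 cmH2O.
R = 9.0 / 1.2167 = 7.397 cmH2O·s/L.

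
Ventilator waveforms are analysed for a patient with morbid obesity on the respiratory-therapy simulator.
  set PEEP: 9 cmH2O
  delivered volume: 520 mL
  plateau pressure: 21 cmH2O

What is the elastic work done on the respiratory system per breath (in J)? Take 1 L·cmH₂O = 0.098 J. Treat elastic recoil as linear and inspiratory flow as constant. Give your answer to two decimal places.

Elastic work ≈ ½ × (Pplat − PEEP) × Vt = 0.5 × (21 − 9) × 0.520 L = 0.5 × 12.0 × 0.520 = 3.12 L·cmH2O.
× 0.098 J/(L·cmH2O) → 0.3058 J.

0.31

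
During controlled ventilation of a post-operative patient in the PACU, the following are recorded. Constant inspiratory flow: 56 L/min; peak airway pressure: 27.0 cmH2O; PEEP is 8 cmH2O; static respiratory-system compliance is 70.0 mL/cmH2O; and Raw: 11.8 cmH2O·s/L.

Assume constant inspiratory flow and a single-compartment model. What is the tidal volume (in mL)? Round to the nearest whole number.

559

Flow: 56 L/min ÷ 60 = 0.9333 L/s.
Equation of motion (constant flow): PIP = Vt/C + R·V̇ + PEEP.
Vt/C = PIP − R·V̇ − PEEP = 27.0 − 11.013 − 8 = 7.987 cmH2O.
Vt = C × 7.987 = 70.0 × 7.987 = 559.09 mL.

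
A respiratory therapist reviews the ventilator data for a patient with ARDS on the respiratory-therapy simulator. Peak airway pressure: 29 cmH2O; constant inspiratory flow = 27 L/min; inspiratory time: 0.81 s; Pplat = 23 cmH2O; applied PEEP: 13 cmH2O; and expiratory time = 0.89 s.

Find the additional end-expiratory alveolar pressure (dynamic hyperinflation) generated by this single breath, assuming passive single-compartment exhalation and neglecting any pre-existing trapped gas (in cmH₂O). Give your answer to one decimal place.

1.6

Flow: 27 L/min ÷ 60 = 0.45 L/s.
Vt = flow × Ti = 0.45 L/s × 0.81 s × 1000 mL/L = 364.5 mL.
R = (PIP − Pplat)/V̇ = (29 − 23) / 0.45 = 6.0/0.45 = 13.333 cmH2O·s/L.
C = Vt/(Pplat − PEEP) = 364.5 / (23 − 13) = 364.5/10.0 = 36.45 mL/cmH2O.
τ = R × C = 13.333 × 0.03645 L/cmH2O = 0.486 s.
Fraction remaining = e^(−Te/τ) = e^(−0.89/0.486) = 0.1602; trapped volume = 364.5 × 0.1602 = 58.393 mL.
Additional alveolar pressure from trapping ≈ V_trapped / C = 58.393 / 36.45 = 1.602 cmH2O.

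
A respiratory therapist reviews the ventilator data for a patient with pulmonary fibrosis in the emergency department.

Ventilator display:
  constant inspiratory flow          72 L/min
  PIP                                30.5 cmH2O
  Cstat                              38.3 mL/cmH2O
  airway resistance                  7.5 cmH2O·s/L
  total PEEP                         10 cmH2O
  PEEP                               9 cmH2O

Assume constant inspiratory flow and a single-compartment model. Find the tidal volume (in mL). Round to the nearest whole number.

Flow: 72 L/min ÷ 60 = 1.2 L/s.
Total PEEP = 10 cmH2O (set 9 + intrinsic 1); this is the baseline alveolar pressure.
Equation of motion (constant flow): PIP = Vt/C + R·V̇ + PEEP.
Vt/C = PIP − R·V̇ − PEEP = 30.5 − 9.0 − 10 = 11.5 cmH2O.
Vt = C × 11.5 = 38.3 × 11.5 = 440.45 mL.

440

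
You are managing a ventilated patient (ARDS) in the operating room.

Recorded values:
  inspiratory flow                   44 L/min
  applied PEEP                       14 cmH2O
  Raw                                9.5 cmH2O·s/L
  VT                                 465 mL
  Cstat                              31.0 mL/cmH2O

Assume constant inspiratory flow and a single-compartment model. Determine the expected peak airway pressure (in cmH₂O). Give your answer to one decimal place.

36.0

Flow: 44 L/min ÷ 60 = 0.7333 L/s.
Equation of motion (constant flow): PIP = Vt/C + R·V̇ + PEEP.
PIP = 465/31.0 + 9.5×0.7333 + 14 = 15.0 + 6.966 + 14 = 35.966 cmH2O.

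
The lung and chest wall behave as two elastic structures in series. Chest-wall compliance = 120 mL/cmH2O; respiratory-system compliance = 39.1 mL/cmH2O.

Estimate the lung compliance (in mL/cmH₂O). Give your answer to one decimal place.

58.0

1/CL = 1/Crs − 1/Ccw.
1/CL = 1/39.1 − 1/120 = 0.01724.
CL = 58.005 mL/cmH2O.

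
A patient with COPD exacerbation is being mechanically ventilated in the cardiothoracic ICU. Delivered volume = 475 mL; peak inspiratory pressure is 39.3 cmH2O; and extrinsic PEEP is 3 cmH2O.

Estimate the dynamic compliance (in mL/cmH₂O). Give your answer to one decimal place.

13.1

Dynamic compliance = Vt / (PIP − PEEP) = 475 / (39.3 − 3) = 475 / 36.3 = 13.085 mL/cmH2O.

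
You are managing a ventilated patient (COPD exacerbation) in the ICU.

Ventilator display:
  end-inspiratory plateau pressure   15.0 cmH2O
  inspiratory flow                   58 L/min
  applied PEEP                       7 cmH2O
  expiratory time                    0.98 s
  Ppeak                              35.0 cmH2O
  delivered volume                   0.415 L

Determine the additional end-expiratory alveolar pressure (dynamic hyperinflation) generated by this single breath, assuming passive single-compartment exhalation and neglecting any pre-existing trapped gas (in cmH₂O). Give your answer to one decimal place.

Flow: 58 L/min ÷ 60 = 0.9667 L/s.
R = (PIP − Pplat)/V̇ = (35.0 − 15.0) / 0.9667 = 20.0/0.9667 = 20.689 cmH2O·s/L.
C = Vt/(Pplat − PEEP) = 415.0 / (15.0 − 7) = 415.0/8.0 = 51.875 mL/cmH2O.
τ = R × C = 20.689 × 0.05188 L/cmH2O = 1.073 s.
Fraction remaining = e^(−Te/τ) = e^(−0.98/1.073) = 0.4012; trapped volume = 415.0 × 0.4012 = 166.5 mL.
Additional alveolar pressure from trapping ≈ V_trapped / C = 166.5 / 51.875 = 3.21 cmH2O.

3.2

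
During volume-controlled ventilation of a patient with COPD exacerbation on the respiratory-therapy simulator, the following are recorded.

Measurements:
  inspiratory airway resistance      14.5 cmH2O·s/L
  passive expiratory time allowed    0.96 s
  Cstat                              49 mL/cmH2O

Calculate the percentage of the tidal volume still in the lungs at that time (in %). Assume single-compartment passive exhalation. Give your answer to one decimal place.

τ = R × C = 14.5 × 49 mL/cmH2O = 14.5 × 0.049 L/cmH2O = 0.7105 s.
Passive exhalation: V(t)/V₀ = e^(−t/τ) = e^(−0.96/0.7105) = 0.2589.
Fraction remaining = 0.2589 → 25.89%.

25.9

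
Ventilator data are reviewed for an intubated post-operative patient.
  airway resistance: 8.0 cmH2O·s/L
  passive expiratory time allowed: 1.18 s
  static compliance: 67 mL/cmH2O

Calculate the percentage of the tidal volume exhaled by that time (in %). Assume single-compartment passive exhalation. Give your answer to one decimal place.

τ = R × C = 8.0 × 67 mL/cmH2O = 8.0 × 0.067 L/cmH2O = 0.536 s.
Passive exhalation: V(t)/V₀ = e^(−t/τ) = e^(−1.18/0.536) = 0.1106.
Fraction exhaled = 1 − 0.1106 = 0.8894 → 88.94%.

88.9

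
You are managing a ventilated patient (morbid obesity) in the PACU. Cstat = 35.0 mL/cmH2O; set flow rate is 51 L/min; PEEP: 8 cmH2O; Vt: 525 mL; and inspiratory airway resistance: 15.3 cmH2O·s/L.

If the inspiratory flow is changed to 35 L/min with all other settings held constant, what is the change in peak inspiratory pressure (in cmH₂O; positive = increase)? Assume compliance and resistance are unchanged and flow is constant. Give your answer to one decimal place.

-4.1

Flow: 51 L/min ÷ 60 = 0.85 L/s.
New flow: 35 L/min ÷ 60 = 0.5833 L/s.
PIP = Vt/C + R·V̇ + PEEP (constant-flow equation of motion).
Only the resistive term changes: ΔPIP = R × ΔV̇ = 15.3 × (0.5833 − 0.85) = 15.3 × -0.2667 = -4.081 cmH2O.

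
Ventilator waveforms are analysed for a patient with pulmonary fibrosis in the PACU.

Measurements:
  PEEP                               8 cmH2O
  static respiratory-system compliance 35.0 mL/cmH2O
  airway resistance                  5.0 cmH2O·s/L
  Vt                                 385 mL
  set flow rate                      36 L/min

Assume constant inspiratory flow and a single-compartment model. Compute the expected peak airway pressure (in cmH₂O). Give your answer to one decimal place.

22.0

Flow: 36 L/min ÷ 60 = 0.6 L/s.
Equation of motion (constant flow): PIP = Vt/C + R·V̇ + PEEP.
PIP = 385/35.0 + 5.0×0.6 + 8 = 11.0 + 3.0 + 8 = 22.0 cmH2O.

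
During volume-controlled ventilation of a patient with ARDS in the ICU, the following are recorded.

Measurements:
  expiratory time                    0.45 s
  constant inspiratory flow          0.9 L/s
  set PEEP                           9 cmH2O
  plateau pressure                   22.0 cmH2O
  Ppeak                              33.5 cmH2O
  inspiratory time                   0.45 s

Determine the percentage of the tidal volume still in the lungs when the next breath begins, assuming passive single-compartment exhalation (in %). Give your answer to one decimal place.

Vt = flow × Ti = 0.9 L/s × 0.45 s × 1000 mL/L = 405.0 mL.
R = (PIP − Pplat)/V̇ = (33.5 − 22.0) / 0.9 = 11.5/0.9 = 12.778 cmH2O·s/L.
C = Vt/(Pplat − PEEP) = 405.0 / (22.0 − 9) = 405.0/13.0 = 31.154 mL/cmH2O.
τ = R × C = 12.778 × 0.03115 L/cmH2O = 0.398 s.
Fraction remaining at end-expiration = e^(−Te/τ) = e^(−0.45/0.398) = 0.3228 → 32.28%.

32.3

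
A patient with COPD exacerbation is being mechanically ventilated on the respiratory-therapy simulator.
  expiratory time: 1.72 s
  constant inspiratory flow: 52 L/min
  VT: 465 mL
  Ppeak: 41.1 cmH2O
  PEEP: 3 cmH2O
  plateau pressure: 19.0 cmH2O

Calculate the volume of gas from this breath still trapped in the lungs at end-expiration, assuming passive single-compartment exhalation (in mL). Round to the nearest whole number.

46

Flow: 52 L/min ÷ 60 = 0.8667 L/s.
R = (PIP − Pplat)/V̇ = (41.1 − 19.0) / 0.8667 = 22.1/0.8667 = 25.499 cmH2O·s/L.
C = Vt/(Pplat − PEEP) = 465.0 / (19.0 − 3) = 465.0/16.0 = 29.063 mL/cmH2O.
τ = R × C = 25.499 × 0.02906 L/cmH2O = 0.741 s.
Fraction remaining = e^(−Te/τ) = e^(−1.72/0.741) = 0.09816.
Trapped volume = 465.0 × 0.09816 = 45.644 mL.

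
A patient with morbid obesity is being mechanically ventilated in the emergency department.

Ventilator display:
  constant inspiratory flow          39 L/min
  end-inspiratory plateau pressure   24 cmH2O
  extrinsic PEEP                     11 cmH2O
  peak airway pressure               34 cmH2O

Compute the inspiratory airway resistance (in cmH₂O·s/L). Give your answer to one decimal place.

15.4

Flow: 39 L/min ÷ 60 = 0.65 L/s.
Raw = (PIP − Pplat) / flow = (34 − 24) / 0.65 = 10.0 / 0.65 = 15.385 cmH2O·s/L.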